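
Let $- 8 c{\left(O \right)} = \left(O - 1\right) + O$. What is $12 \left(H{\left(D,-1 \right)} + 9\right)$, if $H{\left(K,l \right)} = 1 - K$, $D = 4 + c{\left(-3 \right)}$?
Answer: $\frac{123}{2} \approx 61.5$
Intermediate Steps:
$c{\left(O \right)} = \frac{1}{8} - \frac{O}{4}$ ($c{\left(O \right)} = - \frac{\left(O - 1\right) + O}{8} = - \frac{\left(-1 + O\right) + O}{8} = - \frac{-1 + 2 O}{8} = \frac{1}{8} - \frac{O}{4}$)
$D = \frac{39}{8}$ ($D = 4 + \left(\frac{1}{8} - - \frac{3}{4}\right) = 4 + \left(\frac{1}{8} + \frac{3}{4}\right) = 4 + \frac{7}{8} = \frac{39}{8} \approx 4.875$)
$12 \left(H{\left(D,-1 \right)} + 9\right) = 12 \left(\left(1 - \frac{39}{8}\right) + 9\right) = 12 \left(- \frac{31}{8} + 9\right) = 12 \cdot \frac{41}{8} = \frac{123}{2}$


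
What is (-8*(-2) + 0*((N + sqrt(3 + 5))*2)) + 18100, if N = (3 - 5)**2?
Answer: 18116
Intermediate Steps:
N = 4 (N = (-2)**2 = 4)
(-8*(-2) + 0*((N + sqrt(3 + 5))*2)) + 18100 = (-8*(-2) + 0*((4 + sqrt(3 + 5))*2)) + 18100 = (16 + 0*((4 + sqrt(8))*2)) + 18100 = (16 + 0*((4 + 2*sqrt(2))*2)) + 18100 = (16 + 0*(8 + 4*sqrt(2))) + 18100 = (16 + 0) + 18100 = 16 + 18100 = 18116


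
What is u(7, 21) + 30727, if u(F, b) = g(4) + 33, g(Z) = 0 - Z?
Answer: 30756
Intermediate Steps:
g(Z) = -Z
u(F, b) = 29 (u(F, b) = -1*4 + 33 = -4 + 33 = 29)
u(7, 21) + 30727 = 29 + 30727 = 30756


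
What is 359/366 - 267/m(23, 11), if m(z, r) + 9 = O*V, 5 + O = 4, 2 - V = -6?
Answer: 103825/6222 ≈ 16.687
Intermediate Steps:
V = 8 (V = 2 - 1*(-6) = 2 + 6 = 8)
O = -1 (O = -5 + 4 = -1)
m(z, r) = -17 (m(z, r) = -9 - 1*8 = -9 - 8 = -17)
359/366 - 267/m(23, 11) = 359/366 - 267/(-17) = 359*(1/366) - 267*(-1/17) = 359/366 + 267/17 = 103825/6222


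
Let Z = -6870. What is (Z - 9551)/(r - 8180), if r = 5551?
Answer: 16421/2629 ≈ 6.2461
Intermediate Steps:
(Z - 9551)/(r - 8180) = (-6870 - 9551)/(5551 - 8180) = -16421/(-2629) = -16421*(-1/2629) = 16421/2629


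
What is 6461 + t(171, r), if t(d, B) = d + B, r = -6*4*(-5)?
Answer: 6752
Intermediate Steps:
r = 120 (r = -24*(-5) = 120)
t(d, B) = B + d
6461 + t(171, r) = 6461 + (120 + 171) = 6461 + 291 = 6752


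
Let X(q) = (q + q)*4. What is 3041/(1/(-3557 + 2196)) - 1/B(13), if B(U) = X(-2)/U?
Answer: -66220803/16 ≈ -4.1388e+6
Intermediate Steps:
X(q) = 8*q (X(q) = (2*q)*4 = 8*q)
B(U) = -16/U (B(U) = (8*(-2))/U = -16/U)
3041/(1/(-3557 + 2196)) - 1/B(13) = 3041/(1/(-3557 + 2196)) - 1/((-16/13)) = 3041/(1/(-1361)) - 1/((-16*1/13)) = 3041/(-1/1361) - 1/(-16/13) = 3041*(-1361) - 1*(-13/16) = -4138801 + 13/16 = -66220803/16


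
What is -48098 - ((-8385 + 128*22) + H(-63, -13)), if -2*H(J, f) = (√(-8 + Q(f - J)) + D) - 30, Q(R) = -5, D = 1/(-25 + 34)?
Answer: -765791/18 + I*√13/2 ≈ -42544.0 + 1.8028*I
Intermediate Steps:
D = ⅑ (D = 1/9 = ⅑ ≈ 0.11111)
H(J, f) = 269/18 - I*√13/2 (H(J, f) = -((√(-8 - 5) + ⅑) - 30)/2 = -((√(-13) + ⅑) - 30)/2 = -((I*√13 + ⅑) - 30)/2 = -((⅑ + I*√13) - 30)/2 = -(-269/9 + I*√13)/2 = 269/18 - I*√13/2)
-48098 - ((-8385 + 128*22) + H(-63, -13)) = -48098 - ((-8385 + 128*22) + (269/18 - I*√13/2)) = -48098 - ((-8385 + 2816) + (269/18 - I*√13/2)) = -48098 - (-5569 + (269/18 - I*√13/2)) = -48098 - (-99973/18 - I*√13/2) = -48098 + (99973/18 + I*√13/2) = -765791/18 + I*√13/2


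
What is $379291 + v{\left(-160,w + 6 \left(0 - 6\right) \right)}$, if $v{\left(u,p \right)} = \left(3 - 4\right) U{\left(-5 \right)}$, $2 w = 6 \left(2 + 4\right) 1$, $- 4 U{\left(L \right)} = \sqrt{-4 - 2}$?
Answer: $379291 + \frac{i \sqrt{6}}{4} \approx 3.7929 \cdot 10^{5} + 0.61237 i$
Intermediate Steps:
$U{\left(L \right)} = - \frac{i \sqrt{6}}{4}$ ($U{\left(L \right)} = - \frac{\sqrt{-4 - 2}}{4} = - \frac{\sqrt{-6}}{4} = - \frac{i \sqrt{6}}{4}$)
$w = 18$ ($w = \frac{6 \left(2 + 4\right) 1}{2} = \frac{6 \cdot 6 \cdot 1}{2} = \frac{36 \cdot 1}{2} = \frac{1}{2} \cdot 36 = 18$)
$v{\left(u,p \right)} = \frac{i \sqrt{6}}{4}$ ($v{\left(u,p \right)} = \left(3 - 4\right) \left(- \frac{i \sqrt{6}}{4}\right) = - \frac{\left(-1\right) i \sqrt{6}}{4} = \frac{i \sqrt{6}}{4}$)
$379291 + v{\left(-160,w + 6 \left(0 - 6\right) \right)} = 379291 + \frac{i \sqrt{6}}{4}$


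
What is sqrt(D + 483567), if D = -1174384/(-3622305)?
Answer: sqrt(6344932080789995295)/3622305 ≈ 695.39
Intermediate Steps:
D = 1174384/3622305 (D = -1174384*(-1/3622305) = 1174384/3622305 ≈ 0.32421)
sqrt(D + 483567) = sqrt(1174384/3622305 + 483567) = sqrt(1751628336319/3622305) = sqrt(6344932080789995295)/3622305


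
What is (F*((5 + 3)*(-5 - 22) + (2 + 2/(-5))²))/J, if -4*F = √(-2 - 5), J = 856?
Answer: 667*I*√7/10700 ≈ 0.16493*I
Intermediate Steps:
F = -I*√7/4 (F = -√(-2 - 5)/4 = -I*√7/4 ≈ -0.66144*I)
(F*((5 + 3)*(-5 - 22) + (2 + 2/(-5))²))/J = ((-I*√7/4)*((5 + 3)*(-5 - 22) + (2 + 2/(-5))²))/856 = ((-I*√7/4)*(8*(-27) + (2 + 2*(-⅕))²))*(1/856) = ((-I*√7/4)*(-216 + (2 - ⅖)²))*(1/856) = ((-I*√7/4)*(-216 + (8/5)²))*(1/856) = ((-I*√7/4)*(-216 + 64/25))*(1/856) = (-I*√7/4*(-5336/25))*(1/856) = (1334*I*√7/25)*(1/856) = 667*I*√7/10700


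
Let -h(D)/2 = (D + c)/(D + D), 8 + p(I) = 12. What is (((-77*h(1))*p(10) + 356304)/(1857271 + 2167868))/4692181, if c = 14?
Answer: 120308/6295560246053 ≈ 1.9110e-8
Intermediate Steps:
p(I) = 4 (p(I) = -8 + 12 = 4)
h(D) = -(14 + D)/D (h(D) = -2*(D + 14)/(D + D) = -2*(14 + D)/(2*D) = -2*(14 + D)*1/(2*D) = -(14 + D)/D)
(((-77*h(1))*p(10) + 356304)/(1857271 + 2167868))/4692181 = ((-77*(-14 - 1*1)/1*4 + 356304)/(1857271 + 2167868))/4692181 = ((-77*(-14 - 1)*4 + 356304)/4025139)*(1/4692181) = ((-77*(-15)*4 + 356304)*(1/4025139))*(1/4692181) = ((1155*4 + 356304)*(1/4025139))*(1/4692181) = ((4620 + 356304)*(1/4025139))*(1/4692181) = (360924*(1/4025139))*(1/4692181) = (120308/1341713)*(1/4692181) = 120308/6295560246053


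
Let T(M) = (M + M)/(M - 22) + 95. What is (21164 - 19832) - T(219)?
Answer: 243251/197 ≈ 1234.8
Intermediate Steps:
T(M) = 95 + 2*M/(-22 + M) (T(M) = (2*M)/(-22 + M) + 95 = 2*M/(-22 + M) + 95 = 95 + 2*M/(-22 + M))
(21164 - 19832) - T(219) = (21164 - 19832) - (-2090 + 97*219)/(-22 + 219) = 1332 - (-2090 + 21243)/197 = 1332 - 19153/197 = 243251/197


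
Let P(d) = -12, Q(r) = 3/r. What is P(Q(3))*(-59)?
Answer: 708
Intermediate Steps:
P(Q(3))*(-59) = -12*(-59) = 708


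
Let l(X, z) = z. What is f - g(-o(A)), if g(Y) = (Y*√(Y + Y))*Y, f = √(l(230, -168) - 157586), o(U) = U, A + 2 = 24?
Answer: I*(√157754 - 968*√11) ≈ -2813.3*I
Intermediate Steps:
A = 22 (A = -2 + 24 = 22)
f = I*√157754 (f = √(-168 - 157586) = √(-157754) = I*√157754 ≈ 397.18*I)
g(Y) = √2*Y^(5/2) (g(Y) = (Y*√(2*Y))*Y = (Y*(√2*√Y))*Y = (√2*Y^(3/2))*Y = √2*Y^(5/2))
f - g(-o(A)) = I*√157754 - √2*(-1*22)^(5/2) = I*√157754 - √2*(-22)^(5/2) = I*√157754 - √2*484*I*√22 = I*√157754 - 968*I*√11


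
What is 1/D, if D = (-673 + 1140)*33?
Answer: 1/15411 ≈ 6.4889e-5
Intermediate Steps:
D = 15411 (D = 467*33 = 15411)
1/D = 1/15411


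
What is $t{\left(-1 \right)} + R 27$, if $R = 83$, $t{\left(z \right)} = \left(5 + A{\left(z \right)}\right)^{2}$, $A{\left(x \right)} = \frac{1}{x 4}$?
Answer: $\frac{36217}{16} \approx 2263.6$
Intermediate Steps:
$A{\left(x \right)} = \frac{1}{4 x}$
$t{\left(z \right)} = \left(5 + \frac{1}{4 z}\right)^{2}$
$t{\left(-1 \right)} + R 27 = \frac{\left(1 + 20 \left(-1\right)\right)^{2}}{16 \cdot 1} + 83 \cdot 27 = \frac{1}{16} \cdot 1 \left(1 - 20\right)^{2} + 2241 = \frac{1}{16} \cdot 1 \left(-19\right)^{2} + 2241 = \frac{1}{16} \cdot 1 \cdot 361 + 2241 = \frac{361}{16} + 2241 = \frac{36217}{16}$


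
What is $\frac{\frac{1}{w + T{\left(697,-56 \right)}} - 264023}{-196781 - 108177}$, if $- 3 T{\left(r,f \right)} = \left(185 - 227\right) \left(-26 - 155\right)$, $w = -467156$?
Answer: $\frac{124008962871}{143235723020} \approx 0.86577$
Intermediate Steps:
$T{\left(r,f \right)} = -2534$ ($T{\left(r,f \right)} = - \frac{\left(185 - 227\right) \left(-26 - 155\right)}{3} = - \frac{\left(-42\right) \left(-181\right)}{3} = \left(- \frac{1}{3}\right) 7602 = -2534$)
$\frac{\frac{1}{w + T{\left(697,-56 \right)}} - 264023}{-196781 - 108177} = \frac{\frac{1}{-467156 - 2534} - 264023}{-196781 - 108177} = \frac{\frac{1}{-469690} - 264023}{-196781 - 108177} = \frac{- \frac{1}{469690} - 264023}{-304958} = \left(- \frac{124008962871}{469690}\right) \left(- \frac{1}{304958}\right) = \frac{124008962871}{143235723020}$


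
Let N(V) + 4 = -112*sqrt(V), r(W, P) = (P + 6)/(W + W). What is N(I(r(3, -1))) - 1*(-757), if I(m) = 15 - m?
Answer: 753 - 56*sqrt(510)/3 ≈ 331.45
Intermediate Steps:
r(W, P) = (6 + P)/(2*W) (r(W, P) = (6 + P)/((2*W)) = (6 + P)*(1/(2*W)) = (6 + P)/(2*W))
N(V) = -4 - 112*sqrt(V)
N(I(r(3, -1))) - 1*(-757) = (-4 - 112*sqrt(15 - (6 - 1)/(2*3))) - 1*(-757) = (-4 - 112*sqrt(15 - 5/(2*3))) + 757 = (-4 - 112*sqrt(15 - 1*5/6)) + 757 = (-4 - 112*sqrt(15 - 5/6)) + 757 = (-4 - 56*sqrt(510)/3) + 757 = 753 - 56*sqrt(510)/3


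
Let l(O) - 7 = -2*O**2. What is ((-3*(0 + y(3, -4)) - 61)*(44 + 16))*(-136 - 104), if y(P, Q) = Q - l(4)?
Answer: 1785600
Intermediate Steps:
l(O) = 7 - 2*O**2
y(P, Q) = 25 + Q (y(P, Q) = Q - (7 - 2*4**2) = Q - (7 - 2*16) = Q - (7 - 32) = Q - 1*(-25) = Q + 25 = 25 + Q)
((-3*(0 + y(3, -4)) - 61)*(44 + 16))*(-136 - 104) = ((-3*(0 + (25 - 4)) - 61)*(44 + 16))*(-136 - 104) = ((-3*(0 + 21) - 61)*60)*(-240) = ((-3*21 - 61)*60)*(-240) = ((-63 - 61)*60)*(-240) = -124*60*(-240) = -7440*(-240) = 1785600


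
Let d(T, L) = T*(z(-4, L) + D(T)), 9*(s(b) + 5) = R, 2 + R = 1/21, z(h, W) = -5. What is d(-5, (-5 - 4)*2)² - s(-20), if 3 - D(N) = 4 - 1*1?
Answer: 119111/189 ≈ 630.22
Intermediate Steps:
D(N) = 0 (D(N) = 3 - (4 - 1*1) = 3 - (4 - 1) = 3 - 1*3 = 3 - 3 = 0)
R = -41/21 (R = -2 + 1/21 = -41/21 ≈ -1.9524)
s(b) = -986/189 (s(b) = -5 + (⅑)*(-41/21) = -5 - 41/189 = -986/189)
d(T, L) = -5*T (d(T, L) = T*(-5 + 0) = T*(-5) = -5*T)
d(-5, (-5 - 4)*2)² - s(-20) = (-5*(-5))² - 1*(-986/189) = 25² + 986/189 = 625 + 986/189 = 119111/189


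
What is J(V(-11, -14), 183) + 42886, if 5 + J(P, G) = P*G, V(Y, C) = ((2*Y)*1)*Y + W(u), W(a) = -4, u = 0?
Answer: 86435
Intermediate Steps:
V(Y, C) = -4 + 2*Y**2 (V(Y, C) = ((2*Y)*1)*Y - 4 = (2*Y)*Y - 4 = 2*Y**2 - 4 = -4 + 2*Y**2)
J(P, G) = -5 + G*P (J(P, G) = -5 + P*G = -5 + G*P)
J(V(-11, -14), 183) + 42886 = (-5 + 183*(-4 + 2*(-11)**2)) + 42886 = (-5 + 183*(-4 + 2*121)) + 42886 = (-5 + 183*(-4 + 242)) + 42886 = (-5 + 183*238) + 42886 = (-5 + 43554) + 42886 = 43549 + 42886 = 86435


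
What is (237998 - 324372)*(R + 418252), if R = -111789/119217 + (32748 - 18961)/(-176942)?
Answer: -127009987871923213719/3515749069 ≈ -3.6126e+10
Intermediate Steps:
R = -7141271339/7031498138 (R = -111789*1/119217 + 13787*(-1/176942) = -37263/39739 - 13787/176942 = -7141271339/7031498138 ≈ -1.0156)
(237998 - 324372)*(R + 418252) = (237998 - 324372)*(-7141271339/7031498138 + 418252) = -86374*2940931017943437/7031498138 = -127009987871923213719/3515749069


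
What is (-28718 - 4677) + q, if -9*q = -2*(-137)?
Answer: -300829/9 ≈ -33425.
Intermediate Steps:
q = -274/9 (q = -(-2)*(-137)/9 = -⅑*274 = -274/9 ≈ -30.444)
(-28718 - 4677) + q = (-28718 - 4677) - 274/9 = -33395 - 274/9 = -300829/9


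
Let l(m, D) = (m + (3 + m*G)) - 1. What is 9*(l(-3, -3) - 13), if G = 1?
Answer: -153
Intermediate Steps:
l(m, D) = 2 + 2*m (l(m, D) = (m + (3 + m*1)) - 1 = (m + (3 + m)) - 1 = (3 + 2*m) - 1 = 2 + 2*m)
9*(l(-3, -3) - 13) = 9*((2 + 2*(-3)) - 13) = 9*((2 - 6) - 13) = 9*(-4 - 13) = 9*(-17) = -153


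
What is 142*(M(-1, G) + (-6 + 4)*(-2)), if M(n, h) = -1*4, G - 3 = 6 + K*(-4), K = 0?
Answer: 0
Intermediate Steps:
G = 9 (G = 3 + (6 + 0*(-4)) = 3 + (6 + 0) = 3 + 6 = 9)
M(n, h) = -4
142*(M(-1, G) + (-6 + 4)*(-2)) = 142*(-4 + (-6 + 4)*(-2)) = 142*(-4 - 2*(-2)) = 142*(-4 + 4) = 142*0 = 0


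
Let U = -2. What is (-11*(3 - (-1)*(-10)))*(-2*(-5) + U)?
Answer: 616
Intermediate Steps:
(-11*(3 - (-1)*(-10)))*(-2*(-5) + U) = (-11*(3 - (-1)*(-10)))*(-2*(-5) - 2) = (-11*(3 - 1*10))*(10 - 2) = -11*(3 - 10)*8 = -11*(-7)*8 = 77*8 = 616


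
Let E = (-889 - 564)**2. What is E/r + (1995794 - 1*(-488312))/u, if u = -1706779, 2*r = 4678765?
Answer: -4415813837468/7985617847935 ≈ -0.55297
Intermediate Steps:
r = 4678765/2 (r = (1/2)*4678765 = 4678765/2 ≈ 2.3394e+6)
E = 2111209 (E = (-1453)**2 = 2111209)
E/r + (1995794 - 1*(-488312))/u = 2111209/(4678765/2) + (1995794 - 1*(-488312))/(-1706779) = 2111209*(2/4678765) + (1995794 + 488312)*(-1/1706779) = 4222418/4678765 + 2484106*(-1/1706779) = 4222418/4678765 - 2484106/1706779 = -4415813837468/7985617847935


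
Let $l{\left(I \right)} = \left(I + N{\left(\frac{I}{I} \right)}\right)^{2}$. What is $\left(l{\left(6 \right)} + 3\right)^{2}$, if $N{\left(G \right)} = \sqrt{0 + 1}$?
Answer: $2704$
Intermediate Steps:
$N{\left(G \right)} = 1$ ($N{\left(G \right)} = \sqrt{1} = 1$)
$l{\left(I \right)} = \left(1 + I\right)^{2}$ ($l{\left(I \right)} = \left(I + 1\right)^{2} = \left(1 + I\right)^{2}$)
$\left(l{\left(6 \right)} + 3\right)^{2} = \left(\left(1 + 6\right)^{2} + 3\right)^{2} = \left(7^{2} + 3\right)^{2} = \left(49 + 3\right)^{2} = 52^{2} = 2704$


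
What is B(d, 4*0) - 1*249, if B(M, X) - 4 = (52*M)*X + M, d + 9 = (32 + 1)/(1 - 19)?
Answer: -1535/6 ≈ -255.83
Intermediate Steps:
d = -65/6 (d = -9 + (32 + 1)/(1 - 19) = -9 + 33/(-18) = -9 + 33*(-1/18) = -9 - 11/6 = -65/6 ≈ -10.833)
B(M, X) = 4 + M + 52*M*X (B(M, X) = 4 + ((52*M)*X + M) = 4 + (52*M*X + M) = 4 + (M + 52*M*X) = 4 + M + 52*M*X)
B(d, 4*0) - 1*249 = (4 - 65/6 + 52*(-65/6)*(4*0)) - 1*249 = (4 - 65/6 + 52*(-65/6)*0) - 249 = (4 - 65/6 + 0) - 249 = -41/6 - 249 = -1535/6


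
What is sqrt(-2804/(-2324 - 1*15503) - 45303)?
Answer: I*sqrt(14397330802579)/17827 ≈ 212.84*I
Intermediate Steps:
sqrt(-2804/(-2324 - 1*15503) - 45303) = sqrt(-2804/(-2324 - 15503) - 45303) = sqrt(-2804/(-17827) - 45303) = sqrt(-2804*(-1/17827) - 45303) = sqrt(2804/17827 - 45303) = sqrt(-807613777/17827) = I*sqrt(14397330802579)/17827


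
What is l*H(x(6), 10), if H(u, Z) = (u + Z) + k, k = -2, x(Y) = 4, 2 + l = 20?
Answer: 216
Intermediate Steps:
l = 18 (l = -2 + 20 = 18)
H(u, Z) = -2 + Z + u (H(u, Z) = (u + Z) - 2 = (Z + u) - 2 = -2 + Z + u)
l*H(x(6), 10) = 18*(-2 + 10 + 4) = 18*12 = 216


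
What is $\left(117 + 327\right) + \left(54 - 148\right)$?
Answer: $350$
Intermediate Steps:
$\left(117 + 327\right) + \left(54 - 148\right) = 444 + \left(54 - 148\right) = 444 - 94 = 350$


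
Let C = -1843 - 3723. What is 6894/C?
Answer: -3447/2783 ≈ -1.2386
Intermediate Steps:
C = -5566
6894/C = 6894/(-5566) = 6894*(-1/5566) = -3447/2783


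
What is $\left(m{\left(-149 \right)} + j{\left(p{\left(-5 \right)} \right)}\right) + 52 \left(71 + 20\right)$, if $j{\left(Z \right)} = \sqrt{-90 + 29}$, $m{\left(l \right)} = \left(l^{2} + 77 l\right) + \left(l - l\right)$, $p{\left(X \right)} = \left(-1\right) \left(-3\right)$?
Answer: $15460 + i \sqrt{61} \approx 15460.0 + 7.8102 i$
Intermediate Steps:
$p{\left(X \right)} = 3$
$m{\left(l \right)} = l^{2} + 77 l$ ($m{\left(l \right)} = \left(l^{2} + 77 l\right) + 0 = l^{2} + 77 l$)
$j{\left(Z \right)} = i \sqrt{61}$ ($j{\left(Z \right)} = \sqrt{-61} = i \sqrt{61}$)
$\left(m{\left(-149 \right)} + j{\left(p{\left(-5 \right)} \right)}\right) + 52 \left(71 + 20\right) = \left(- 149 \left(77 - 149\right) + i \sqrt{61}\right) + 52 \left(71 + 20\right) = \left(\left(-149\right) \left(-72\right) + i \sqrt{61}\right) + 52 \cdot 91 = \left(10728 + i \sqrt{61}\right) + 4732 = 15460 + i \sqrt{61}$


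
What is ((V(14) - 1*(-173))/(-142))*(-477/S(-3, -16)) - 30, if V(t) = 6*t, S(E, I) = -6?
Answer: -49383/284 ≈ -173.88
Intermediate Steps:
((V(14) - 1*(-173))/(-142))*(-477/S(-3, -16)) - 30 = ((6*14 - 1*(-173))/(-142))*(-477/(-6)) - 30 = ((84 + 173)*(-1/142))*(-477*(-⅙)) - 30 = (257*(-1/142))*(159/2) - 30 = -257/142*159/2 - 30 = -40863/284 - 30 = -49383/284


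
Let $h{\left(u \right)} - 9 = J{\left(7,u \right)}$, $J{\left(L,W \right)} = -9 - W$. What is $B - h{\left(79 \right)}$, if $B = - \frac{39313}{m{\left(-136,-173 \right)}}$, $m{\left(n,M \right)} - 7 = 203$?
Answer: $- \frac{22723}{210} \approx -108.2$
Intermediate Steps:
$h{\left(u \right)} = - u$ ($h{\left(u \right)} = 9 - \left(9 + u\right) = - u$)
$m{\left(n,M \right)} = 210$ ($m{\left(n,M \right)} = 7 + 203 = 210$)
$B = - \frac{39313}{210} \approx -187.2$
$B - h{\left(79 \right)} = - \frac{39313}{210} - \left(-1\right) 79 = - \frac{39313}{210} - -79 = - \frac{39313}{210} + 79 = - \frac{22723}{210}$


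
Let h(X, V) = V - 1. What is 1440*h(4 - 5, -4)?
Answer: -7200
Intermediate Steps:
h(X, V) = -1 + V
1440*h(4 - 5, -4) = 1440*(-1 - 4) = 1440*(-5) = -7200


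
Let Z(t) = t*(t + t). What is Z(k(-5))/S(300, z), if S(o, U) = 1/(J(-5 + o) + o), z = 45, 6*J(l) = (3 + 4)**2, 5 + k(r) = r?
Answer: 184900/3 ≈ 61633.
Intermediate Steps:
k(r) = -5 + r
J(l) = 49/6 (J(l) = (3 + 4)**2/6 = (1/6)*7**2 = (1/6)*49 = 49/6)
Z(t) = 2*t**2 (Z(t) = t*(2*t) = 2*t**2)
S(o, U) = 1/(49/6 + o)
Z(k(-5))/S(300, z) = (2*(-5 - 5)**2)/((6/(49 + 6*300))) = (2*(-10)**2)/((6/(49 + 1800))) = (2*100)/((6/1849)) = 200/((6*(1/1849))) = 200/(6/1849) = 200*(1849/6) = 184900/3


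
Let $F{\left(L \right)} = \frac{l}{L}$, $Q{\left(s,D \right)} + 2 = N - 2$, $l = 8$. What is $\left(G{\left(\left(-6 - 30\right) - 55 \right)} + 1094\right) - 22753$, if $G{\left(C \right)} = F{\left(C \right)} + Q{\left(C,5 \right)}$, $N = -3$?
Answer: $- \frac{1971614}{91} \approx -21666.0$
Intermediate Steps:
$Q{\left(s,D \right)} = -7$ ($Q{\left(s,D \right)} = -2 - 5 = -7$)
$F{\left(L \right)} = \frac{8}{L}$
$G{\left(C \right)} = -7 + \frac{8}{C}$ ($G{\left(C \right)} = \frac{8}{C} - 7 = -7 + \frac{8}{C}$)
$\left(G{\left(\left(-6 - 30\right) - 55 \right)} + 1094\right) - 22753 = \left(\left(-7 + \frac{8}{\left(-6 - 30\right) - 55}\right) + 1094\right) - 22753 = \left(\left(-7 + \frac{8}{-36 - 55}\right) + 1094\right) - 22753 = \left(\left(-7 + \frac{8}{-91}\right) + 1094\right) - 22753 = \left(\left(-7 + 8 \left(- \frac{1}{91}\right)\right) + 1094\right) - 22753 = \left(\left(-7 - \frac{8}{91}\right) + 1094\right) - 22753 = \left(- \frac{645}{91} + 1094\right) - 22753 = \frac{98909}{91} - 22753 = - \frac{1971614}{91}$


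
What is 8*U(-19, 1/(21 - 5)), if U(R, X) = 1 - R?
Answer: 160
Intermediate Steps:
8*U(-19, 1/(21 - 5)) = 8*(1 - 1*(-19)) = 8*(1 + 19) = 8*20 = 160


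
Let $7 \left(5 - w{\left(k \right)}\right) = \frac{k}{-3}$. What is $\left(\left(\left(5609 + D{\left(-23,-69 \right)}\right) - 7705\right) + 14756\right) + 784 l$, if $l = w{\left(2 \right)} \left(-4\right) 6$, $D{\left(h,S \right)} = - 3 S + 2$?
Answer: $-83003$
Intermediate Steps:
$D{\left(h,S \right)} = 2 - 3 S$
$w{\left(k \right)} = 5 + \frac{k}{21}$ ($w{\left(k \right)} = 5 - \frac{k \frac{1}{-3}}{7} = 5 - \frac{k \left(- \frac{1}{3}\right)}{7} = 5 - \frac{\left(- \frac{1}{3}\right) k}{7} = 5 + \frac{k}{21}$)
$l = - \frac{856}{7}$ ($l = \left(5 + \frac{1}{21} \cdot 2\right) \left(-4\right) 6 = \left(5 + \frac{2}{21}\right) \left(-4\right) 6 = \frac{107}{21} \left(-4\right) 6 = \left(- \frac{428}{21}\right) 6 = - \frac{856}{7} \approx -122.29$)
$\left(\left(\left(5609 + D{\left(-23,-69 \right)}\right) - 7705\right) + 14756\right) + 784 l = \left(\left(\left(5609 + \left(2 - -207\right)\right) - 7705\right) + 14756\right) + 784 \left(- \frac{856}{7}\right) = \left(\left(\left(5609 + \left(2 + 207\right)\right) - 7705\right) + 14756\right) - 95872 = \left(\left(\left(5609 + 209\right) - 7705\right) + 14756\right) - 95872 = \left(\left(5818 - 7705\right) + 14756\right) - 95872 = \left(-1887 + 14756\right) - 95872 = 12869 - 95872 = -83003$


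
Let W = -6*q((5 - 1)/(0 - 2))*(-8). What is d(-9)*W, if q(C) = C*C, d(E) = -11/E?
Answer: 704/3 ≈ 234.67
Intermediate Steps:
q(C) = C**2
W = 192 (W = -6*(5 - 1)**2/(0 - 2)**2*(-8) = -6*(4/(-2))**2*(-8) = -6*(4*(-1/2))**2*(-8) = -6*(-2)**2*(-8) = -6*4*(-8) = -24*(-8) = 192)
d(-9)*W = -11/(-9)*192 = -11*(-1/9)*192 = (11/9)*192 = 704/3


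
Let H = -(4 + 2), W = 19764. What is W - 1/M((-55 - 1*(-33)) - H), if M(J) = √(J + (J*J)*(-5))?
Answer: 19764 + I/36 ≈ 19764.0 + 0.027778*I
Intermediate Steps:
H = -6 (H = -1*6 = -6)
M(J) = √(J - 5*J²) (M(J) = √(J + J²*(-5)) = √(J - 5*J²))
W - 1/M((-55 - 1*(-33)) - H) = 19764 - 1/(√(((-55 - 1*(-33)) - 1*(-6))*(1 - 5*((-55 - 1*(-33)) - 1*(-6))))) = 19764 - 1/(√(((-55 + 33) + 6)*(1 - 5*((-55 + 33) + 6)))) = 19764 - 1/(√((-22 + 6)*(1 - 5*(-22 + 6)))) = 19764 - 1/(√(-16*(1 - 5*(-16)))) = 19764 - 1/(√(-16*(1 + 80))) = 19764 - 1/(√(-16*81)) = 19764 - 1/(√(-1296)) = 19764 - 1/(36*I) = 19764 - (-1)*I/36 = 19764 + I/36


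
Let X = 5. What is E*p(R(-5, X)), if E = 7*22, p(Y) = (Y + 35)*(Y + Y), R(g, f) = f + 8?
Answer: 192192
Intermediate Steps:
R(g, f) = 8 + f
p(Y) = 2*Y*(35 + Y) (p(Y) = (35 + Y)*(2*Y) = 2*Y*(35 + Y))
E = 154
E*p(R(-5, X)) = 154*(2*(8 + 5)*(35 + (8 + 5))) = 154*(2*13*(35 + 13)) = 154*(2*13*48) = 154*1248 = 192192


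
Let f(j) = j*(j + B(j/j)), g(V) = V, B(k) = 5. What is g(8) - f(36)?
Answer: -1468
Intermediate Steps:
f(j) = j*(5 + j) (f(j) = j*(j + 5) = j*(5 + j))
g(8) - f(36) = 8 - 36*(5 + 36) = 8 - 36*41 = 8 - 1*1476 = 8 - 1476 = -1468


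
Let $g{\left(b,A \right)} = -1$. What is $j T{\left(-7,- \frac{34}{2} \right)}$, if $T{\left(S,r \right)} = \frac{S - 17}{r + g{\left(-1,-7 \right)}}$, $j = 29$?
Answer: $\frac{116}{3} \approx 38.667$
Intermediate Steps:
$T{\left(S,r \right)} = \frac{-17 + S}{-1 + r}$ ($T{\left(S,r \right)} = \frac{S - 17}{r - 1} = \frac{-17 + S}{-1 + r}$)
$j T{\left(-7,- \frac{34}{2} \right)} = 29 \frac{-17 - 7}{-1 - \frac{34}{2}} = 29 \frac{1}{-1 - 17} \left(-24\right) = 29 \frac{1}{-18} \left(-24\right) = 29 \left(\left(- \frac{1}{18}\right) \left(-24\right)\right) = 29 \cdot \frac{4}{3} = \frac{116}{3}$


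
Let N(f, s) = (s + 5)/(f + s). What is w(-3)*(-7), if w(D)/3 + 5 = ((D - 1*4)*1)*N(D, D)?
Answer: 56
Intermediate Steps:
N(f, s) = (5 + s)/(f + s)
w(D) = -15 + 3*(-4 + D)*(5 + D)/(2*D) (w(D) = -15 + 3*(((D - 1*4)*1)*((5 + D)/(D + D))) = -15 + 3*(((D - 4)*1)*((5 + D)/((2*D)))) = -15 + 3*(((-4 + D)*1)*((1/(2*D))*(5 + D))) = -15 + 3*((-4 + D)*((5 + D)/(2*D))) = -15 + 3*((-4 + D)*(5 + D)/(2*D)) = -15 + 3*(-4 + D)*(5 + D)/(2*D))
w(-3)*(-7) = (-27/2 - 30/(-3) + (3/2)*(-3))*(-7) = (-27/2 - 30*(-⅓) - 9/2)*(-7) = (-27/2 + 10 - 9/2)*(-7) = -8*(-7) = 56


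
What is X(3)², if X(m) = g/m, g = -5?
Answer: 25/9 ≈ 2.7778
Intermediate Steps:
X(m) = -5/m
X(3)² = (-5/3)² = 25/9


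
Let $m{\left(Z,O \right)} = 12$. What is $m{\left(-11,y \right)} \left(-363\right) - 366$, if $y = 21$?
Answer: $-4722$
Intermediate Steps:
$m{\left(-11,y \right)} \left(-363\right) - 366 = 12 \left(-363\right) - 366 = -4356 - 366 = -4722$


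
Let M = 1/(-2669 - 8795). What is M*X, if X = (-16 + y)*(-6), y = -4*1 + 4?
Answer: -12/1433 ≈ -0.0083740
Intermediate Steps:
y = 0 (y = -4 + 4 = 0)
X = 96 (X = (-16 + 0)*(-6) = -16*(-6) = 96)
M = -1/11464 (M = 1/(-11464) = -1/11464 ≈ -8.7230e-5)
M*X = -1/11464*96 = -12/1433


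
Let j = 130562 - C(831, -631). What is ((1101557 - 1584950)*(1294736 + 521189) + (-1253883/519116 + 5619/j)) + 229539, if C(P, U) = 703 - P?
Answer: -29776587748350217717953/33921635020 ≈ -8.7780e+11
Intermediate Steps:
j = 130690 (j = 130562 - (703 - 1*831) = 130562 - (703 - 831) = 130562 - 1*(-128) = 130562 + 128 = 130690)
((1101557 - 1584950)*(1294736 + 521189) + (-1253883/519116 + 5619/j)) + 229539 = ((1101557 - 1584950)*(1294736 + 521189) + (-1253883/519116 + 5619/130690)) + 229539 = (-483393*1815925 + (-1253883*1/519116 + 5619*(1/130690))) + 229539 = (-877805433525 + (-1253883/519116 + 5619/130690)) + 229539 = (-877805433525 - 80476528233/33921635020) + 229539 = -29776595534688398573733/33921635020 + 229539 = -29776587748350217717953/33921635020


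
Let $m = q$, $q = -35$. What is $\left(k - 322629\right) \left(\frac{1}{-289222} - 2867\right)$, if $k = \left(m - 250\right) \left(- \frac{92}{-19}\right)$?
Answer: $\frac{268668092695275}{289222} \approx 9.2893 \cdot 10^{8}$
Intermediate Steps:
$m = -35$
$k = -1380$ ($k = \left(-35 - 250\right) \left(- \frac{92}{-19}\right) = - 285 \left(\left(-92\right) \left(- \frac{1}{19}\right)\right) = \left(-285\right) \frac{92}{19} = -1380$)
$\left(k - 322629\right) \left(\frac{1}{-289222} - 2867\right) = \left(-1380 - 322629\right) \left(\frac{1}{-289222} - 2867\right) = - 324009 \left(- \frac{1}{289222} - 2867\right) = \left(-324009\right) \left(- \frac{829199475}{289222}\right) = \frac{268668092695275}{289222}$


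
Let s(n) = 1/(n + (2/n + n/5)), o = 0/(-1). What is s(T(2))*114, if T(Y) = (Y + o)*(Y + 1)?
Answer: 1710/113 ≈ 15.133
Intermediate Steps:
o = 0 (o = 0*(-1) = 0)
T(Y) = Y*(1 + Y) (T(Y) = (Y + 0)*(Y + 1) = Y*(1 + Y))
s(n) = 1/(2/n + 6*n/5) (s(n) = 1/(n + (2/n + n*(⅕))) = 1/(n + (2/n + n/5)) = 1/(2/n + 6*n/5))
s(T(2))*114 = (5*(2*(1 + 2))/(2*(5 + 3*(2*(1 + 2))²)))*114 = (5*(2*3)/(2*(5 + 3*(2*3)²)))*114 = ((5/2)*6/(5 + 3*6²))*114 = ((5/2)*6/(5 + 3*36))*114 = ((5/2)*6/(5 + 108))*114 = ((5/2)*6/113)*114 = ((5/2)*6*(1/113))*114 = (15/113)*114 = 1710/113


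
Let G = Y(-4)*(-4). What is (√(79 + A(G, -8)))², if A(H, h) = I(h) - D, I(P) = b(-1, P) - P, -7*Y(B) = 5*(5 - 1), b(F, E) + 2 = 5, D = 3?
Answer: 87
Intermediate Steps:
b(F, E) = 3 (b(F, E) = -2 + 5 = 3)
Y(B) = -20/7 (Y(B) = -5*(5 - 1)/7 = -5*4/7 = -⅐*20 = -20/7)
G = 80/7 (G = -20/7*(-4) = 80/7 ≈ 11.429)
I(P) = 3 - P
A(H, h) = -h (A(H, h) = (3 - h) - 1*3 = (3 - h) - 3 = -h)
(√(79 + A(G, -8)))² = (√(79 - 1*(-8)))² = (√(79 + 8))² = (√87)² = 87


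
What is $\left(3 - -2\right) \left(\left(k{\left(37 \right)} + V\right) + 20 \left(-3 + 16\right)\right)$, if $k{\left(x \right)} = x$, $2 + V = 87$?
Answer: $1910$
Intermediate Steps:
$V = 85$ ($V = -2 + 87 = 85$)
$\left(3 - -2\right) \left(\left(k{\left(37 \right)} + V\right) + 20 \left(-3 + 16\right)\right) = \left(3 - -2\right) \left(\left(37 + 85\right) + 20 \left(-3 + 16\right)\right) = \left(3 + 2\right) \left(122 + 20 \cdot 13\right) = 5 \left(122 + 260\right) = 5 \cdot 382 = 1910$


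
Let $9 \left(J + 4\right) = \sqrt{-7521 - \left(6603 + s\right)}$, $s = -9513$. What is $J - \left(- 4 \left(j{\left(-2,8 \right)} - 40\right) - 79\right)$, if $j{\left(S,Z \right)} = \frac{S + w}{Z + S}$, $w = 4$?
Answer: $- \frac{251}{3} + \frac{i \sqrt{4611}}{9} \approx -83.667 + 7.5449 i$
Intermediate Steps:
$j{\left(S,Z \right)} = \frac{4 + S}{S + Z}$ ($j{\left(S,Z \right)} = \frac{S + 4}{Z + S} = \frac{4 + S}{S + Z}$)
$J = -4 + \frac{i \sqrt{4611}}{9}$ ($J = -4 + \frac{\sqrt{-7521 - -2910}}{9} = -4 + \frac{\sqrt{-7521 + \left(-6603 + 9513\right)}}{9} = -4 + \frac{\sqrt{-7521 + 2910}}{9} = -4 + \frac{\sqrt{-4611}}{9} = -4 + \frac{i \sqrt{4611}}{9} \approx -4.0 + 7.5449 i$)
$J - \left(- 4 \left(j{\left(-2,8 \right)} - 40\right) - 79\right) = \left(-4 + \frac{i \sqrt{4611}}{9}\right) - \left(- 4 \left(\frac{4 - 2}{-2 + 8} - 40\right) - 79\right) = \left(-4 + \frac{i \sqrt{4611}}{9}\right) - \left(- 4 \left(\frac{1}{6} \cdot 2 - 40\right) - 79\right) = \left(-4 + \frac{i \sqrt{4611}}{9}\right) - \left(- 4 \left(\frac{1}{3} - 40\right) - 79\right) = \left(-4 + \frac{i \sqrt{4611}}{9}\right) - \left(\left(-4\right) \left(- \frac{119}{3}\right) - 79\right) = \left(-4 + \frac{i \sqrt{4611}}{9}\right) - \left(\frac{476}{3} - 79\right) = \left(-4 + \frac{i \sqrt{4611}}{9}\right) - \frac{239}{3} = - \frac{251}{3} + \frac{i \sqrt{4611}}{9}$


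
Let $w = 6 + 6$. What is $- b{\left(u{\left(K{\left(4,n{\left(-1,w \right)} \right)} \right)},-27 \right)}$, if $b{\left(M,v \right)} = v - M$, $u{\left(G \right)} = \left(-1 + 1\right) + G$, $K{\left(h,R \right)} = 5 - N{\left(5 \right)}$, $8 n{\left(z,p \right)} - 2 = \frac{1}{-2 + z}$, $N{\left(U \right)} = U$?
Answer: $27$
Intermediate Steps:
$w = 12$
$n{\left(z,p \right)} = \frac{1}{4} + \frac{1}{8 \left(-2 + z\right)}$
$K{\left(h,R \right)} = 0$ ($K{\left(h,R \right)} = 5 - 5 = 0$)
$u{\left(G \right)} = G$ ($u{\left(G \right)} = 0 + G = G$)
$- b{\left(u{\left(K{\left(4,n{\left(-1,w \right)} \right)} \right)},-27 \right)} = - (-27 - 0) = - (-27 + 0) = \left(-1\right) \left(-27\right) = 27$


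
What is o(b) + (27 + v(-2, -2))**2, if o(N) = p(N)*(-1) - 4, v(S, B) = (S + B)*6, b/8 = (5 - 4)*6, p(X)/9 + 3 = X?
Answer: -400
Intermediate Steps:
p(X) = -27 + 9*X
b = 48 (b = 8*((5 - 4)*6) = 8*(1*6) = 8*6 = 48)
v(S, B) = 6*B + 6*S (v(S, B) = (B + S)*6 = 6*B + 6*S)
o(N) = 23 - 9*N (o(N) = (-27 + 9*N)*(-1) - 4 = (27 - 9*N) - 4 = 23 - 9*N)
o(b) + (27 + v(-2, -2))**2 = (23 - 9*48) + (27 + (6*(-2) + 6*(-2)))**2 = (23 - 432) + (27 + (-12 - 12))**2 = -409 + (27 - 24)**2 = -409 + 3**2 = -409 + 9 = -400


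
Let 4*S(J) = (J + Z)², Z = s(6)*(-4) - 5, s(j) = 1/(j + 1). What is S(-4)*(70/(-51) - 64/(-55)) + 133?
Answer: 35245093/274890 ≈ 128.22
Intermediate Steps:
s(j) = 1/(1 + j)
Z = -39/7 (Z = -4/(1 + 6) - 5 = -4/7 - 5 = -39/7 ≈ -5.5714)
S(J) = (-39/7 + J)²/4 (S(J) = (J - 39/7)²/4 = (-39/7 + J)²/4)
S(-4)*(70/(-51) - 64/(-55)) + 133 = ((39 - 7*(-4))²/196)*(70/(-51) - 64/(-55)) + 133 = ((39 + 28)²/196)*(70*(-1/51) - 64*(-1/55)) + 133 = ((1/196)*67²)*(-70/51 + 64/55) + 133 = ((1/196)*4489)*(-586/2805) + 133 = (4489/196)*(-586/2805) + 133 = -1315277/274890 + 133 = 35245093/274890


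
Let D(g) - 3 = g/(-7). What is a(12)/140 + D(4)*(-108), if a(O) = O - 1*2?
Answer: -3671/14 ≈ -262.21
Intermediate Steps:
a(O) = -2 + O (a(O) = O - 2 = -2 + O)
D(g) = 3 - g/7 (D(g) = 3 + g/(-7) = 3 + g*(-1/7) = 3 - g/7)
a(12)/140 + D(4)*(-108) = (-2 + 12)/140 + (3 - 1/7*4)*(-108) = 10*(1/140) + (3 - 4/7)*(-108) = 1/14 + (17/7)*(-108) = 1/14 - 1836/7 = -3671/14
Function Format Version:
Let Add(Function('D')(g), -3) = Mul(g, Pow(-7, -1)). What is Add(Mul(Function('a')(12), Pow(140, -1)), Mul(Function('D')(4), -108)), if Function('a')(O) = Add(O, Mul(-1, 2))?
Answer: Rational(-3671, 14) ≈ -262.21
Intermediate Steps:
Function('a')(O) = Add(-2, O) (Function('a')(O) = Add(O, -2) = Add(-2, O))
Function('D')(g) = Add(3, Mul(Rational(-1, 7), g)) (Function('D')(g) = Add(3, Mul(g, Pow(-7, -1))) = Add(3, Mul(g, Rational(-1, 7))) = Add(3, Mul(Rational(-1, 7), g)))
Add(Mul(Function('a')(12), Pow(140, -1)), Mul(Function('D')(4), -108)) = Add(Mul(Add(-2, 12), Pow(140, -1)), Mul(Add(3, Mul(Rational(-1, 7), 4)), -108)) = Add(Mul(10, Rational(1, 140)), Mul(Add(3, Rational(-4, 7)), -108)) = Add(Rational(1, 14), Mul(Rational(17, 7), -108)) = Add(Rational(1, 14), Rational(-1836, 7)) = Rational(-3671, 14)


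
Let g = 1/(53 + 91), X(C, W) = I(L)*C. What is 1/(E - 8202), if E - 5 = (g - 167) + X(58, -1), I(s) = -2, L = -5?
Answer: -144/1221119 ≈ -0.00011792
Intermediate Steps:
X(C, W) = -2*C
g = 1/144 ≈ 0.0069444
E = -40031/144 (E = 5 + ((1/144 - 167) - 2*58) = 5 + (-24047/144 - 116) = 5 - 40751/144 = -40031/144 ≈ -277.99)
1/(E - 8202) = 1/(-40031/144 - 8202) = 1/(-1221119/144) = -144/1221119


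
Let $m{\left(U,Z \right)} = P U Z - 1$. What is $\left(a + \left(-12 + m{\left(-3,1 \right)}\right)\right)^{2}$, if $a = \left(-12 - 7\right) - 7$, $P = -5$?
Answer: $576$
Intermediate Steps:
$m{\left(U,Z \right)} = -1 - 5 U Z$ ($m{\left(U,Z \right)} = - 5 U Z - 1 = -1 - 5 U Z$)
$a = -26$ ($a = -19 - 7 = -26$)
$\left(a + \left(-12 + m{\left(-3,1 \right)}\right)\right)^{2} = \left(-26 - \left(13 - 15\right)\right)^{2} = \left(-26 + \left(-12 + \left(-1 + 15\right)\right)\right)^{2} = \left(-26 + \left(-12 + 14\right)\right)^{2} = \left(-26 + 2\right)^{2} = \left(-24\right)^{2} = 576$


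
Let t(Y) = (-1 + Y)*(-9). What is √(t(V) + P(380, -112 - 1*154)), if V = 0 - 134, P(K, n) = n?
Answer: √949 ≈ 30.806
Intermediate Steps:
V = -134
t(Y) = 9 - 9*Y
√(t(V) + P(380, -112 - 1*154)) = √((9 - 9*(-134)) + (-112 - 1*154)) = √((9 + 1206) + (-112 - 154)) = √(1215 - 266) = √949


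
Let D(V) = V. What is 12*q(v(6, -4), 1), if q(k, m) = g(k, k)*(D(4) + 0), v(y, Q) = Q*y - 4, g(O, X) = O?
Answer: -1344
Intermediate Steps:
v(y, Q) = -4 + Q*y
q(k, m) = 4*k (q(k, m) = k*(4 + 0) = k*4 = 4*k)
12*q(v(6, -4), 1) = 12*(4*(-4 - 4*6)) = 12*(4*(-4 - 24)) = 12*(4*(-28)) = 12*(-112) = -1344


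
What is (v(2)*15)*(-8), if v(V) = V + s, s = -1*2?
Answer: 0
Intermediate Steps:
s = -2
v(V) = -2 + V (v(V) = V - 2 = -2 + V)
(v(2)*15)*(-8) = ((-2 + 2)*15)*(-8) = (0*15)*(-8) = 0*(-8) = 0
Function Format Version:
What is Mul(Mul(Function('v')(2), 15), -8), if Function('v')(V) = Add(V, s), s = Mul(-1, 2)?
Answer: 0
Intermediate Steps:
s = -2
Function('v')(V) = Add(-2, V) (Function('v')(V) = Add(V, -2) = Add(-2, V))
Mul(Mul(Function('v')(2), 15), -8) = Mul(Mul(Add(-2, 2), 15), -8) = Mul(Mul(0, 15), -8) = Mul(0, -8) = 0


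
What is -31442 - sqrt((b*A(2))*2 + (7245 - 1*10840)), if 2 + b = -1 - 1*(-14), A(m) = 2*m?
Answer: -31442 - I*sqrt(3507) ≈ -31442.0 - 59.22*I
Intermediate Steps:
b = 11 (b = -2 + (-1 - 1*(-14)) = -2 + (-1 + 14) = -2 + 13 = 11)
-31442 - sqrt((b*A(2))*2 + (7245 - 1*10840)) = -31442 - sqrt((11*(2*2))*2 + (7245 - 1*10840)) = -31442 - sqrt((11*4)*2 + (7245 - 10840)) = -31442 - sqrt(44*2 - 3595) = -31442 - sqrt(88 - 3595) = -31442 - sqrt(-3507) = -31442 - I*sqrt(3507)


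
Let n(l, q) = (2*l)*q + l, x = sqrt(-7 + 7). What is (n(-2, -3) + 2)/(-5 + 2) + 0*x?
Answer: -4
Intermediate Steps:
x = 0 (x = sqrt(0) = 0)
n(l, q) = l + 2*l*q (n(l, q) = 2*l*q + l = l + 2*l*q)
(n(-2, -3) + 2)/(-5 + 2) + 0*x = (-2*(1 + 2*(-3)) + 2)/(-5 + 2) + 0*0 = (-2*(1 - 6) + 2)/(-3) + 0 = (-2*(-5) + 2)*(-1/3) + 0 = (10 + 2)*(-1/3) + 0 = 12*(-1/3) + 0 = -4 + 0 = -4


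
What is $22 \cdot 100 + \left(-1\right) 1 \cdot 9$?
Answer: $2191$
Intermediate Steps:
$22 \cdot 100 + \left(-1\right) 1 \cdot 9 = 2200 - 9 = 2191$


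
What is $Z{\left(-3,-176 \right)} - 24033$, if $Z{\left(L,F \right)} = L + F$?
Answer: $-24212$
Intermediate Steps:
$Z{\left(L,F \right)} = F + L$
$Z{\left(-3,-176 \right)} - 24033 = \left(-176 - 3\right) - 24033 = -179 - 24033 = -24212$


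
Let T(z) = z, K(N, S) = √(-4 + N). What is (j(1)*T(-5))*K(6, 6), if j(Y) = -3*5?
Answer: 75*√2 ≈ 106.07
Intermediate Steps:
j(Y) = -15
(j(1)*T(-5))*K(6, 6) = (-15*(-5))*√(-4 + 6) = 75*√2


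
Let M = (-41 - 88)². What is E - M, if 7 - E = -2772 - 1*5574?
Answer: -8288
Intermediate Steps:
M = 16641 (M = (-129)² = 16641)
E = 8353 (E = 7 - (-2772 - 1*5574) = 7 - (-2772 - 5574) = 7 - 1*(-8346) = 7 + 8346 = 8353)
E - M = 8353 - 1*16641 = 8353 - 16641 = -8288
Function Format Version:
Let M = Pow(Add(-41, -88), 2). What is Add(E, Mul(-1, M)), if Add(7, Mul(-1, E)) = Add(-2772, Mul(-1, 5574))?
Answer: -8288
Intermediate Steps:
M = 16641 (M = Pow(-129, 2) = 16641)
E = 8353 (E = Add(7, Mul(-1, Add(-2772, Mul(-1, 5574)))) = Add(7, Mul(-1, Add(-2772, -5574))) = Add(7, Mul(-1, -8346)) = Add(7, 8346) = 8353)
Add(E, Mul(-1, M)) = Add(8353, Mul(-1, 16641)) = Add(8353, -16641) = -8288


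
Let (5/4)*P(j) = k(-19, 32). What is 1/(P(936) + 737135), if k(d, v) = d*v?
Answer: 5/3683243 ≈ 1.3575e-6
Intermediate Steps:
P(j) = -2432/5 (P(j) = 4*(-19*32)/5 = (4/5)*(-608) = -2432/5)
1/(P(936) + 737135) = 1/(-2432/5 + 737135) = 1/(3683243/5) = 5/3683243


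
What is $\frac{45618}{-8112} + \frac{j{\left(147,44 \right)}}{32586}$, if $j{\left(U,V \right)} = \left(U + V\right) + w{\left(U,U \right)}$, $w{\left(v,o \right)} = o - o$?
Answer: $- \frac{123746563}{22028136} \approx -5.6177$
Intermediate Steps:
$w{\left(v,o \right)} = 0$
$j{\left(U,V \right)} = U + V$ ($j{\left(U,V \right)} = \left(U + V\right) + 0 = U + V$)
$\frac{45618}{-8112} + \frac{j{\left(147,44 \right)}}{32586} = \frac{45618}{-8112} + \frac{147 + 44}{32586} = 45618 \left(- \frac{1}{8112}\right) + 191 \cdot \frac{1}{32586} = - \frac{7603}{1352} + \frac{191}{32586} = - \frac{123746563}{22028136}$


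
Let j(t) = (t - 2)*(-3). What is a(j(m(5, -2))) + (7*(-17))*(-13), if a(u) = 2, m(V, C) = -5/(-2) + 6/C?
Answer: 1549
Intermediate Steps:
m(V, C) = 5/2 + 6/C (m(V, C) = -5*(-½) + 6/C = 5/2 + 6/C)
j(t) = 6 - 3*t (j(t) = (-2 + t)*(-3) = 6 - 3*t)
a(j(m(5, -2))) + (7*(-17))*(-13) = 2 + (7*(-17))*(-13) = 2 - 119*(-13) = 2 + 1547 = 1549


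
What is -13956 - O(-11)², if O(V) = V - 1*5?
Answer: -14212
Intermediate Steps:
O(V) = -5 + V (O(V) = V - 5 = -5 + V)
-13956 - O(-11)² = -13956 - (-5 - 11)² = -13956 - 1*(-16)² = -13956 - 1*256 = -13956 - 256 = -14212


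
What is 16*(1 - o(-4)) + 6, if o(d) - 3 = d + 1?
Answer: 22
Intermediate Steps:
o(d) = 4 + d (o(d) = 3 + (d + 1) = 3 + (1 + d) = 4 + d)
16*(1 - o(-4)) + 6 = 16*(1 - (4 - 4)) + 6 = 16*(1 - 1*0) + 6 = 16*(1 + 0) + 6 = 16*1 + 6 = 16 + 6 = 22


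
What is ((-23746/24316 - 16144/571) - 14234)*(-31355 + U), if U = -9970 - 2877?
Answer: 2188409840947947/3471109 ≈ 6.3046e+8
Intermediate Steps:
U = -12847
((-23746/24316 - 16144/571) - 14234)*(-31355 + U) = ((-23746/24316 - 16144/571) - 14234)*(-31355 - 12847) = ((-23746*1/24316 - 16144*1/571) - 14234)*(-44202) = ((-11873/12158 - 16144/571) - 14234)*(-44202) = (-203058235/6942218 - 14234)*(-44202) = -99018589247/6942218*(-44202) = 2188409840947947/3471109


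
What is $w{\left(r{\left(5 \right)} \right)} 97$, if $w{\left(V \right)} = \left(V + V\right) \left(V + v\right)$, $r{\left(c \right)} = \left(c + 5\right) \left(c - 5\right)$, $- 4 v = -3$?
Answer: $0$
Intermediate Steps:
$v = \frac{3}{4}$ ($v = \left(- \frac{1}{4}\right) \left(-3\right) = \frac{3}{4} \approx 0.75$)
$r{\left(c \right)} = \left(-5 + c\right) \left(5 + c\right)$ ($r{\left(c \right)} = \left(5 + c\right) \left(-5 + c\right) = \left(-5 + c\right) \left(5 + c\right)$)
$w{\left(V \right)} = 2 V \left(\frac{3}{4} + V\right)$ ($w{\left(V \right)} = \left(V + V\right) \left(V + \frac{3}{4}\right) = 2 V \left(\frac{3}{4} + V\right)$)
$w{\left(r{\left(5 \right)} \right)} 97 = \frac{\left(-25 + 5^{2}\right) \left(3 + 4 \left(-25 + 5^{2}\right)\right)}{2} \cdot 97 = \frac{\left(-25 + 25\right) \left(3 + 4 \left(-25 + 25\right)\right)}{2} \cdot 97 = \frac{1}{2} \cdot 0 \left(3 + 4 \cdot 0\right) 97 = \frac{1}{2} \cdot 0 \left(3 + 0\right) 97 = \frac{1}{2} \cdot 0 \cdot 3 \cdot 97 = 0 \cdot 97 = 0$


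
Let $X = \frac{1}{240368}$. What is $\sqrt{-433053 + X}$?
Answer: $\frac{i \sqrt{1563775370465569}}{60092} \approx 658.07 i$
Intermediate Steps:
$X = \frac{1}{240368} \approx 4.1603 \cdot 10^{-6}$
$\sqrt{-433053 + X} = \sqrt{-433053 + \frac{1}{240368}} = \sqrt{- \frac{104092083503}{240368}} = \frac{i \sqrt{1563775370465569}}{60092}$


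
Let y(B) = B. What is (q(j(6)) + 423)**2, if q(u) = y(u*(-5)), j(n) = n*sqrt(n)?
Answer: 184329 - 25380*sqrt(6) ≈ 1.2216e+5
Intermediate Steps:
j(n) = n**(3/2)
q(u) = -5*u (q(u) = u*(-5) = -5*u)
(q(j(6)) + 423)**2 = (-30*sqrt(6) + 423)**2 = (423 - 30*sqrt(6))**2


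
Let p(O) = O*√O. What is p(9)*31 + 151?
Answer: 988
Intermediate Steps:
p(O) = O^(3/2)
p(9)*31 + 151 = 9^(3/2)*31 + 151 = 27*31 + 151 = 837 + 151 = 988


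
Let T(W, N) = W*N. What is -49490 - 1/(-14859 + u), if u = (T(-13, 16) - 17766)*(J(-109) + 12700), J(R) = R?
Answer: -11200848648569/226325493 ≈ -49490.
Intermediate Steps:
T(W, N) = N*W
u = -226310634 (u = (16*(-13) - 17766)*(-109 + 12700) = (-208 - 17766)*12591 = -17974*12591 = -226310634)
-49490 - 1/(-14859 + u) = -49490 - 1/(-14859 - 226310634) = -49490 - 1/(-226325493) = -49490 - 1*(-1/226325493) = -49490 + 1/226325493 = -11200848648569/226325493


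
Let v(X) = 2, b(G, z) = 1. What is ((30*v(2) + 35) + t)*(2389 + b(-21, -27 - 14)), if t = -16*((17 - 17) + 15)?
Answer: -346550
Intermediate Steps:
t = -240 (t = -16*(0 + 15) = -16*15 = -240)
((30*v(2) + 35) + t)*(2389 + b(-21, -27 - 14)) = ((30*2 + 35) - 240)*(2389 + 1) = ((60 + 35) - 240)*2390 = (95 - 240)*2390 = -145*2390 = -346550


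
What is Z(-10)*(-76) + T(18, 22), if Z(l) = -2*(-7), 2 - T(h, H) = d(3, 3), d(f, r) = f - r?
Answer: -1062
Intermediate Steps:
T(h, H) = 2 (T(h, H) = 2 - (3 - 1*3) = 2 - (3 - 3) = 2 - 1*0 = 2 + 0 = 2)
Z(l) = 14 (Z(l) = -1*(-14) = 14)
Z(-10)*(-76) + T(18, 22) = 14*(-76) + 2 = -1064 + 2 = -1062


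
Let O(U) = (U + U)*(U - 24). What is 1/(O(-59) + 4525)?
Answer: 1/14319 ≈ 6.9837e-5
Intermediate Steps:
O(U) = 2*U*(-24 + U) (O(U) = (2*U)*(-24 + U) = 2*U*(-24 + U))
1/(O(-59) + 4525) = 1/(2*(-59)*(-24 - 59) + 4525) = 1/(2*(-59)*(-83) + 4525) = 1/(9794 + 4525) = 1/14319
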